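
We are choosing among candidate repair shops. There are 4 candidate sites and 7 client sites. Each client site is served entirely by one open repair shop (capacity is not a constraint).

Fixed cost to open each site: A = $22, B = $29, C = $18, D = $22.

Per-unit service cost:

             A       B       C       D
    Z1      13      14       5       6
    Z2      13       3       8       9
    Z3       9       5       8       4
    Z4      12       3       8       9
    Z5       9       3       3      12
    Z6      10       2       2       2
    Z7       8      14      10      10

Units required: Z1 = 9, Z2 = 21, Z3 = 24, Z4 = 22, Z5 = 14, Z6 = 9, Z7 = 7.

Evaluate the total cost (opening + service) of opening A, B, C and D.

Total cost: 477

Each client site is assigned to its cheapest site among the open ones.
{A, B, C, D}: Z1→C 5·9=45, Z2→B 3·21=63, Z3→D 4·24=96, Z4→B 3·22=66, Z5→B 3·14=42, Z6→B 2·9=18, Z7→A 8·7=56. Service 386; fixed 91; total 477.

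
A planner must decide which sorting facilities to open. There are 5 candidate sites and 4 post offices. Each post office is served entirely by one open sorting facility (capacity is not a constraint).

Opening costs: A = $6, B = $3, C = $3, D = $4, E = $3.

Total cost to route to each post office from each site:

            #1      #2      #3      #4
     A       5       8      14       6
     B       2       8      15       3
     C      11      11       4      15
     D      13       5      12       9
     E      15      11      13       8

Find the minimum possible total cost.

Minimum total cost: 23

For any fixed open set, each post office goes to its cheapest open site; total = fixed + service.
{B, C}: #1→B 2, #2→B 8, #3→C 4, #4→B 3. Service 17; fixed 6; total 23.
{B, C, D}: service 14 + fixed 10 = 24
{B, C, E}: #1→B 2, #2→B 8, #3→C 4, #4→B 3. Service 17; fixed 9; total 26.
{A, B, C, D, E}: service 14 + fixed 19 = 33
No other subset beats 23.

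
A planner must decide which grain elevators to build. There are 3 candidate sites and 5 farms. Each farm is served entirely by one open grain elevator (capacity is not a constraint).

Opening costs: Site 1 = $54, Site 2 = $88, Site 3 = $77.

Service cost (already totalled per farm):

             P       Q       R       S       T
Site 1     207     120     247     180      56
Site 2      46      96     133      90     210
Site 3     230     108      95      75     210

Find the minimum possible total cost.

Minimum total cost: 563

For any fixed open set, each farm goes to its cheapest open site; total = fixed + service.
{Site 1, Site 2}: P→Site 2 46, Q→Site 2 96, R→Site 2 133, S→Site 2 90, T→Site 1 56. Service 421; fixed 142; total 563.
{Site 1, Site 2, Site 3}: service 368 + fixed 219 = 587
{Site 2}: P→Site 2 46, Q→Site 2 96, R→Site 2 133, S→Site 2 90, T→Site 2 210. Service 575; fixed 88; total 663.
{Site 1}: service 810 + fixed 54 = 864
No other subset beats 563.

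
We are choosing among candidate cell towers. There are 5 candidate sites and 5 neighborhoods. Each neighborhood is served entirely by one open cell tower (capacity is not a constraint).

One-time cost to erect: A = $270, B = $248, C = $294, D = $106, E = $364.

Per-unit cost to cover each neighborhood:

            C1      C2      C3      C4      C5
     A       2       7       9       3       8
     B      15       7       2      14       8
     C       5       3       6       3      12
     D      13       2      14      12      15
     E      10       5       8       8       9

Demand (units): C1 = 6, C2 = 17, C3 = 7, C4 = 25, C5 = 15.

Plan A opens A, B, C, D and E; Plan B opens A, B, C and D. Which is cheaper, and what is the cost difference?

Plan B is cheaper by 364.

Plan A: {A, B, C, D, E}: C1→A 2·6=12, C2→D 2·17=34, C3→B 2·7=14, C4→A 3·25=75, C5→A 8·15=120. Service 255; fixed 1282; total 1537.
Plan B: {A, B, C, D}: C1→A 2·6=12, C2→D 2·17=34, C3→B 2·7=14, C4→A 3·25=75, C5→A 8·15=120. Service 255; fixed 918; total 1173.
Difference: |1537 − 1173| = 364.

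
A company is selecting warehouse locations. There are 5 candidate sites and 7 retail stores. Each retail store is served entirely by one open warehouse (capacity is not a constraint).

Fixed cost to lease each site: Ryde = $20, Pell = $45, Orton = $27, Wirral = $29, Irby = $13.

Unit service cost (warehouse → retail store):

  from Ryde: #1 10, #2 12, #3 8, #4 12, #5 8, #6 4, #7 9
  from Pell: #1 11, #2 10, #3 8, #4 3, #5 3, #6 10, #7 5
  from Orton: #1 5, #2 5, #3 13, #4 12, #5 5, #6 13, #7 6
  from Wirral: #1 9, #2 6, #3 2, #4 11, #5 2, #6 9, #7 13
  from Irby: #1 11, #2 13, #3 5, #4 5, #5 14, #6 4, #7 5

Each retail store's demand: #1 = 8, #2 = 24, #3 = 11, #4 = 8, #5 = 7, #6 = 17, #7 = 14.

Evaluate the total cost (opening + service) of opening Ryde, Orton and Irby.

Each retail store is assigned to its cheapest site among the open ones.
{Ryde, Orton, Irby}: #1→Orton 5·8=40, #2→Orton 5·24=120, #3→Irby 5·11=55, #4→Irby 5·8=40, #5→Orton 5·7=35, #6→Ryde 4·17=68, #7→Irby 5·14=70. Service 428; fixed 60; total 488.

Total cost: 488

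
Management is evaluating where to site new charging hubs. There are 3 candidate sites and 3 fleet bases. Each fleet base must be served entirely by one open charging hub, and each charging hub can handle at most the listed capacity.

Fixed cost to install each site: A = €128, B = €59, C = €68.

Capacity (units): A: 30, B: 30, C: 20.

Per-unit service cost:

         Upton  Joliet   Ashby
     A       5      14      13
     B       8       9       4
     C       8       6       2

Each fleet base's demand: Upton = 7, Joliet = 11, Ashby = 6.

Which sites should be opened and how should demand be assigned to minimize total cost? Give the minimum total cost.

Open {B}: Upton→B 8·7=56, Joliet→B 9·11=99, Ashby→B 4·6=24.
Loads: B carries 24/30. Service 179; fixed 59; total 238.
Next best feasible plan costs 261.

Minimum total cost: 238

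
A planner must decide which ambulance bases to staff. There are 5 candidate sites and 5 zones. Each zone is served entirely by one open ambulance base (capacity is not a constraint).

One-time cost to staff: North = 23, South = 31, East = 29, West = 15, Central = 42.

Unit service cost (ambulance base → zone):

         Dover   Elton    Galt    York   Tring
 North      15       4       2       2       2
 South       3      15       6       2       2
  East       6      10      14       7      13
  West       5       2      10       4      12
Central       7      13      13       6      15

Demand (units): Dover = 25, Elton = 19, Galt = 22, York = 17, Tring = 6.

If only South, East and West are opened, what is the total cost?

Each zone is assigned to its cheapest site among the open ones.
{South, East, West}: Dover→South 3·25=75, Elton→West 2·19=38, Galt→South 6·22=132, York→South 2·17=34, Tring→South 2·6=12. Service 291; fixed 75; total 366.

Total cost: 366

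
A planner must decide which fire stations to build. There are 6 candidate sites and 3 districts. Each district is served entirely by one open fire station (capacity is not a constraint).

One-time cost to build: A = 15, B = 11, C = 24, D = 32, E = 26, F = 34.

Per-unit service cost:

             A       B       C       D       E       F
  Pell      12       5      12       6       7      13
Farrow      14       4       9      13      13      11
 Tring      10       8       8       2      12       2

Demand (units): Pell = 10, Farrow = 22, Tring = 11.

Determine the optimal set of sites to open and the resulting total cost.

Open B and D; minimum total cost 203.

For any fixed open set, each district goes to its cheapest open site; total = fixed + service.
{B, D}: Pell→B 5·10=50, Farrow→B 4·22=88, Tring→D 2·11=22. Service 160; fixed 43; total 203.
{B, F}: service 160 + fixed 45 = 205
{A, B, D}: Pell→B 5·10=50, Farrow→B 4·22=88, Tring→D 2·11=22. Service 160; fixed 58; total 218.
{A, B, C, D, E, F}: service 160 + fixed 142 = 302
No other subset beats 203.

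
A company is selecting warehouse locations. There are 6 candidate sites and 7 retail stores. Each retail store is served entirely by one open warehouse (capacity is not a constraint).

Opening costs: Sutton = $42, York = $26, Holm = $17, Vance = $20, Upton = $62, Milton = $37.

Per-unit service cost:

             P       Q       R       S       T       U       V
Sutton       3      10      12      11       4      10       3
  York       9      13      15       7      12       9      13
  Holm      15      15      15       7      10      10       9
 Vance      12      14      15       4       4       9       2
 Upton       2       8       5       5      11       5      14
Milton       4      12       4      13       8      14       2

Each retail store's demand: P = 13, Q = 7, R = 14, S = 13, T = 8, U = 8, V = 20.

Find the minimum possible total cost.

For any fixed open set, each retail store goes to its cheapest open site; total = fixed + service.
{Vance, Upton}: P→Upton 2·13=26, Q→Upton 8·7=56, R→Upton 5·14=70, S→Vance 4·13=52, T→Vance 4·8=32, U→Upton 5·8=40, V→Vance 2·20=40. Service 316; fixed 82; total 398.
{Holm, Vance, Upton}: service 316 + fixed 99 = 415
{Vance, Upton, Milton}: service 302 + fixed 119 = 421
{Sutton, York, Holm, Vance, Upton, Milton}: service 302 + fixed 204 = 506
No other subset beats 398.

Minimum total cost: 398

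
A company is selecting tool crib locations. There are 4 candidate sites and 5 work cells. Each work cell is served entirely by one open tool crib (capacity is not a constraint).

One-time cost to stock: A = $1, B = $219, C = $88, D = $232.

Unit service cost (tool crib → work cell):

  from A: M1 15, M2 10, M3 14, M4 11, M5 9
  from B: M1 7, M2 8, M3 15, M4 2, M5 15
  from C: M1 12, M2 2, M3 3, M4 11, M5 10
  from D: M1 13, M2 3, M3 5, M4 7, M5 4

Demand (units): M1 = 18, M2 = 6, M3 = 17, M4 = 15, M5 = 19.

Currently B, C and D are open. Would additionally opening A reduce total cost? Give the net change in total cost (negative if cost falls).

No — net change +1 (cost rises by 1).

Current service cost with {B, C, D}: 295.
Adding A: each work cell re-picks its cheapest; new service cost 295, saving 0.
Extra fixed cost: 1. Net change = 1 − 0 = 1.
(Totals: 834 → 835.)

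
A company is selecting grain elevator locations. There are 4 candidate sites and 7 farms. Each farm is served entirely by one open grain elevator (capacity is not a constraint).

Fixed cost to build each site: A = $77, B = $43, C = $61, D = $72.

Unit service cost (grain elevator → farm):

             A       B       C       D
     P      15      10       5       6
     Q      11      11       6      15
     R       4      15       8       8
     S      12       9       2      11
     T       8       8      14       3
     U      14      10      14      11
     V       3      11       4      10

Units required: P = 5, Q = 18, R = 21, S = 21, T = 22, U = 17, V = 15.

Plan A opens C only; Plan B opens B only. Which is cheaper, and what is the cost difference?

Plan A: {C}: P→C 5·5=25, Q→C 6·18=108, R→C 8·21=168, S→C 2·21=42, T→C 14·22=308, U→C 14·17=238, V→C 4·15=60. Service 949; fixed 61; total 1010.
Plan B: {B}: P→B 10·5=50, Q→B 11·18=198, R→B 15·21=315, S→B 9·21=189, T→B 8·22=176, U→B 10·17=170, V→B 11·15=165. Service 1263; fixed 43; total 1306.
Difference: |1010 − 1306| = 296.

Plan A is cheaper by 296.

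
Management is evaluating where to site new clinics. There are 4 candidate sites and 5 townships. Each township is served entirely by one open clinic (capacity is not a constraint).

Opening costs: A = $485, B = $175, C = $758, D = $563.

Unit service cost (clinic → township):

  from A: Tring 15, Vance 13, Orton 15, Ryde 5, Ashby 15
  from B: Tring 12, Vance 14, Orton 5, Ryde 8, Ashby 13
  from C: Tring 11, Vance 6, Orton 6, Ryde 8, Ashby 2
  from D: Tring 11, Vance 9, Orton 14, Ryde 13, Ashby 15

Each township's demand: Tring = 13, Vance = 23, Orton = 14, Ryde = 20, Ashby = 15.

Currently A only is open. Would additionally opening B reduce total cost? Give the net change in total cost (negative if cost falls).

Yes — net change −34 (cost falls by 34).

Current service cost with {A}: 1029.
Adding B: each township re-picks its cheapest; new service cost 820, saving 209.
Extra fixed cost: 175. Net change = 175 − 209 = -34.
(Totals: 1514 → 1480.)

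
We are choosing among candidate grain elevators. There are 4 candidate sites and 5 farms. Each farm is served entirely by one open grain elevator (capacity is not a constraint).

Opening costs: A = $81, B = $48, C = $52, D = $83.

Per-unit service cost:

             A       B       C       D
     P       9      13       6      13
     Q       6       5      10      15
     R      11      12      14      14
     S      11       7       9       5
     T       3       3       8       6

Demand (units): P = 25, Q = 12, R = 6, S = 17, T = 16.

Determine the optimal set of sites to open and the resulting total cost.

Open B and C; minimum total cost 549.

For any fixed open set, each farm goes to its cheapest open site; total = fixed + service.
{B, C}: P→C 6·25=150, Q→B 5·12=60, R→B 12·6=72, S→B 7·17=119, T→B 3·16=48. Service 449; fixed 100; total 549.
{B, C, D}: service 415 + fixed 183 = 598
{A, C}: P→C 6·25=150, Q→A 6·12=72, R→A 11·6=66, S→C 9·17=153, T→A 3·16=48. Service 489; fixed 133; total 622.
{A, B, C, D}: P→C 6·25=150, Q→B 5·12=60, R→A 11·6=66, S→D 5·17=85, T→A 3·16=48. Service 409; fixed 264; total 673.
No other subset beats 549.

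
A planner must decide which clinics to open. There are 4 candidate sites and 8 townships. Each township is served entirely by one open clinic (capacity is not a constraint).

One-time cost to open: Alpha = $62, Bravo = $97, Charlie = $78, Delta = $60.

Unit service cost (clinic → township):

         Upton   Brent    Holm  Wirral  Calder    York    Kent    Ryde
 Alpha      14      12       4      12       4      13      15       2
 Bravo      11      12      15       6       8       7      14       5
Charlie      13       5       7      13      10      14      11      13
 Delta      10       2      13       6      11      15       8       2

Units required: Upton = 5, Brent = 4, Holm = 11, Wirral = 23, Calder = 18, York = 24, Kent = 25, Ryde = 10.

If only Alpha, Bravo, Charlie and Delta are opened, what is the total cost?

Total cost: 997

Each township is assigned to its cheapest site among the open ones.
{Alpha, Bravo, Charlie, Delta}: Upton→Delta 10·5=50, Brent→Delta 2·4=8, Holm→Alpha 4·11=44, Wirral→Bravo 6·23=138, Calder→Alpha 4·18=72, York→Bravo 7·24=168, Kent→Delta 8·25=200, Ryde→Alpha 2·10=20. Service 700; fixed 297; total 997.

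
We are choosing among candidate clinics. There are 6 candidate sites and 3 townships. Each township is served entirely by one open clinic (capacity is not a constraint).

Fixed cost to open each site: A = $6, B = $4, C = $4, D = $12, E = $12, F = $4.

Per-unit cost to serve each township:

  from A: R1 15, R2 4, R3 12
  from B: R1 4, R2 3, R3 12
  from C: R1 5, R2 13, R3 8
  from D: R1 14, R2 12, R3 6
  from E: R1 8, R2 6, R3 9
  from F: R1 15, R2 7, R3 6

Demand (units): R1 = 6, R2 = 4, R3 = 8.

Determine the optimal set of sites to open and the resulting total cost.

Open B and F; minimum total cost 92.

For any fixed open set, each township goes to its cheapest open site; total = fixed + service.
{B, F}: R1→B 4·6=24, R2→B 3·4=12, R3→F 6·8=48. Service 84; fixed 8; total 92.
{B, C, F}: service 84 + fixed 12 = 96
{A, B, F}: R1→B 4·6=24, R2→B 3·4=12, R3→F 6·8=48. Service 84; fixed 14; total 98.
{A, B, C, D, E, F}: service 84 + fixed 42 = 126
No other subset beats 92.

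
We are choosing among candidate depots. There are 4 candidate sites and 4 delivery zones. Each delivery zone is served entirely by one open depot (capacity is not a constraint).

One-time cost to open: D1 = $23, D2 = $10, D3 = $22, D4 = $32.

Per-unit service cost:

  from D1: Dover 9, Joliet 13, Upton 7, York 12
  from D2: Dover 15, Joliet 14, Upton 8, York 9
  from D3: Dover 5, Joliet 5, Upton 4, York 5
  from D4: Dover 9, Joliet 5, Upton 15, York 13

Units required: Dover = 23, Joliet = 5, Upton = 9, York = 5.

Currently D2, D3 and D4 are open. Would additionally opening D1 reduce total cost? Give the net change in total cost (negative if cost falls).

No — net change +23 (cost rises by 23).

Current service cost with {D2, D3, D4}: 201.
Adding D1: each delivery zone re-picks its cheapest; new service cost 201, saving 0.
Extra fixed cost: 23. Net change = 23 − 0 = 23.
(Totals: 265 → 288.)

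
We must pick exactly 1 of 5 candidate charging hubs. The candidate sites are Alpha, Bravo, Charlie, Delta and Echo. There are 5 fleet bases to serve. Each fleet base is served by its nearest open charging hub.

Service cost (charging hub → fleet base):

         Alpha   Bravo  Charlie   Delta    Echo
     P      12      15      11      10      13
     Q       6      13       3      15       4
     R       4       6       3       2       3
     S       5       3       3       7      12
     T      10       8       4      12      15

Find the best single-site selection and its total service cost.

With exactly 1 open, each fleet base uses its cheapest among the chosen.
{Charlie}: P→Charlie 11, Q→Charlie 3, R→Charlie 3, S→Charlie 3, T→Charlie 4. Service cost 24.
{Alpha}: service cost 37
{Bravo}: service cost 45
Among all 5 size-1 choices, {Charlie} is lowest.

Choose Charlie only; total service cost 24.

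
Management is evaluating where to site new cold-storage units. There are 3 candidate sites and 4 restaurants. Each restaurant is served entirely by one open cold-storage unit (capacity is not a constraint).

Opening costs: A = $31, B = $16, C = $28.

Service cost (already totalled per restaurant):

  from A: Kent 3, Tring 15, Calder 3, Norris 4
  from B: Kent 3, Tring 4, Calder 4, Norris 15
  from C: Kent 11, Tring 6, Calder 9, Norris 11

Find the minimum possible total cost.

Minimum total cost: 42

For any fixed open set, each restaurant goes to its cheapest open site; total = fixed + service.
{B}: Kent→B 3, Tring→B 4, Calder→B 4, Norris→B 15. Service 26; fixed 16; total 42.
{A}: service 25 + fixed 31 = 56
{A, B}: service 14 + fixed 47 = 61
{A, B, C}: service 14 + fixed 75 = 89
No other subset beats 42.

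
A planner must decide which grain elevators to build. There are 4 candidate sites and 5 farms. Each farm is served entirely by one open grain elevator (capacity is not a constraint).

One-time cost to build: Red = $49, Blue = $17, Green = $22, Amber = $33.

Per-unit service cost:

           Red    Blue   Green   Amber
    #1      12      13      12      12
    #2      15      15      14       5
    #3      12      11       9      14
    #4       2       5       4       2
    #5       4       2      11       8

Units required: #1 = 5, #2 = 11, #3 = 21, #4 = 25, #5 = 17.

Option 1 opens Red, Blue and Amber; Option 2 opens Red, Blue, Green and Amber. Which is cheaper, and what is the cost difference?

Option 1: {Red, Blue, Amber}: #1→Red 12·5=60, #2→Amber 5·11=55, #3→Blue 11·21=231, #4→Red 2·25=50, #5→Blue 2·17=34. Service 430; fixed 99; total 529.
Option 2: {Red, Blue, Green, Amber}: #1→Red 12·5=60, #2→Amber 5·11=55, #3→Green 9·21=189, #4→Red 2·25=50, #5→Blue 2·17=34. Service 388; fixed 121; total 509.
Difference: |529 − 509| = 20.

Option 2 is cheaper by 20.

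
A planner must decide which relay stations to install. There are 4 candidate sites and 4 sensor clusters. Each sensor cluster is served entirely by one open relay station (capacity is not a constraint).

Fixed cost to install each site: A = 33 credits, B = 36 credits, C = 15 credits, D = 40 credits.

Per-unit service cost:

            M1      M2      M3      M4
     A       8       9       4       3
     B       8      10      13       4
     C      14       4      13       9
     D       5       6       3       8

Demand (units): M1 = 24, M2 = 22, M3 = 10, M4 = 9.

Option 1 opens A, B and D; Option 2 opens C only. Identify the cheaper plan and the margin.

Option 1 is cheaper by 232.

Option 1: {A, B, D}: M1→D 5·24=120, M2→D 6·22=132, M3→D 3·10=30, M4→A 3·9=27. Service 309; fixed 109; total 418.
Option 2: {C}: M1→C 14·24=336, M2→C 4·22=88, M3→C 13·10=130, M4→C 9·9=81. Service 635; fixed 15; total 650.
Difference: |418 − 650| = 232.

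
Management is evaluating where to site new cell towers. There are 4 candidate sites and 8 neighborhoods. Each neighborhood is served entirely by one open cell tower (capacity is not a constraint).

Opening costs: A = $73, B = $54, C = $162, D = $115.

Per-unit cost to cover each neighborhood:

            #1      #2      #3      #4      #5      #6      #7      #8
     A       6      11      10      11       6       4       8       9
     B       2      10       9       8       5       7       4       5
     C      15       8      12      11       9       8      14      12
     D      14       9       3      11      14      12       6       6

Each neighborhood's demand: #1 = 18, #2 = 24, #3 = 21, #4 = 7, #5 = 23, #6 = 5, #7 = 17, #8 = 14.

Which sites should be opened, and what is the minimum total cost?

Open B and D; minimum total cost 828.

For any fixed open set, each neighborhood goes to its cheapest open site; total = fixed + service.
{B, D}: #1→B 2·18=36, #2→D 9·24=216, #3→D 3·21=63, #4→B 8·7=56, #5→B 5·23=115, #6→B 7·5=35, #7→B 4·17=68, #8→B 5·14=70. Service 659; fixed 169; total 828.
{B}: service 809 + fixed 54 = 863
{A, B, D}: #1→B 2·18=36, #2→D 9·24=216, #3→D 3·21=63, #4→B 8·7=56, #5→B 5·23=115, #6→A 4·5=20, #7→B 4·17=68, #8→B 5·14=70. Service 644; fixed 242; total 886.
{A, B, C, D}: service 620 + fixed 404 = 1024
(All 15 nonempty subsets were checked; B and D is lowest.)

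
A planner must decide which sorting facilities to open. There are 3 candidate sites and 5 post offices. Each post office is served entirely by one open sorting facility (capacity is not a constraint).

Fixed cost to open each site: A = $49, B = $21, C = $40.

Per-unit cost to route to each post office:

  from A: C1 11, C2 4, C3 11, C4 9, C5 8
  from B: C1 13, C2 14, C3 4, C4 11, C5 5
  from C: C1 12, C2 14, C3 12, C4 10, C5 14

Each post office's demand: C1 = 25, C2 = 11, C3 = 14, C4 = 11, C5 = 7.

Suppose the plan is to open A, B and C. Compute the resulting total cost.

Total cost: 619

Each post office is assigned to its cheapest site among the open ones.
{A, B, C}: C1→A 11·25=275, C2→A 4·11=44, C3→B 4·14=56, C4→A 9·11=99, C5→B 5·7=35. Service 509; fixed 110; total 619.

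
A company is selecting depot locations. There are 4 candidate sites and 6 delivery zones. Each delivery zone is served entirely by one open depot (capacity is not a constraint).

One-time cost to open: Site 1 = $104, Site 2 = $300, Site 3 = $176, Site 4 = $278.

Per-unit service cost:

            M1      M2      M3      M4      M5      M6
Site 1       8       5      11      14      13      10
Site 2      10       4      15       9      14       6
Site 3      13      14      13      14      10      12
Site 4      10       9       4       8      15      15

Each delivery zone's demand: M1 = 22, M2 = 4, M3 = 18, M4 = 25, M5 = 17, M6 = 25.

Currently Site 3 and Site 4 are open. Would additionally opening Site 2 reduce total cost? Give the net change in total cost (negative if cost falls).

Current service cost with {Site 3, Site 4}: 998.
Adding Site 2: each delivery zone re-picks its cheapest; new service cost 828, saving 170.
Extra fixed cost: 300. Net change = 300 − 170 = 130.
(Totals: 1452 → 1582.)

No — net change +130 (cost rises by 130).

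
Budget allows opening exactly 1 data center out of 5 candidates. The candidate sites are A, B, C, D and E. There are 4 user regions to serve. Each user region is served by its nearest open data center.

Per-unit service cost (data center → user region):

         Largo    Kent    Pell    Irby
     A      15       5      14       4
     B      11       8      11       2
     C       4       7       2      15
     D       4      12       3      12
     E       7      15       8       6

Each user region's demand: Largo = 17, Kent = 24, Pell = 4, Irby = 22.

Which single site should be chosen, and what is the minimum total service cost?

With exactly 1 open, each user region uses its cheapest among the chosen.
{B}: Largo→B 11·17=187, Kent→B 8·24=192, Pell→B 11·4=44, Irby→B 2·22=44. Service cost 467.
{A}: service cost 519
{C}: service cost 574
Among all 5 size-1 choices, {B} is lowest.

Choose B only; total service cost 467.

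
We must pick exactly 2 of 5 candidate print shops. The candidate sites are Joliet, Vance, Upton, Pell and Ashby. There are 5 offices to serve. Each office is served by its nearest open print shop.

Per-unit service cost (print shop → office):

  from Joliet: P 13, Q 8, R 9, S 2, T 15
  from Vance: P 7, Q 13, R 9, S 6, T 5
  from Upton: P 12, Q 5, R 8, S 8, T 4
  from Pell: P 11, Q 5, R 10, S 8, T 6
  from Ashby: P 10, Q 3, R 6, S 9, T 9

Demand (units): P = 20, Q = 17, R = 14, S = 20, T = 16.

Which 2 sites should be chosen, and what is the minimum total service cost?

Choose Vance and Ashby; total service cost 475.

With exactly 2 open, each office uses its cheapest among the chosen.
{Vance, Ashby}: P→Vance 7·20=140, Q→Ashby 3·17=51, R→Ashby 6·14=84, S→Vance 6·20=120, T→Vance 5·16=80. Service cost 475.
{Joliet, Ashby}: service cost 519
{Vance, Upton}: service cost 521
Among all 10 size-2 choices, {Vance, Ashby} is lowest.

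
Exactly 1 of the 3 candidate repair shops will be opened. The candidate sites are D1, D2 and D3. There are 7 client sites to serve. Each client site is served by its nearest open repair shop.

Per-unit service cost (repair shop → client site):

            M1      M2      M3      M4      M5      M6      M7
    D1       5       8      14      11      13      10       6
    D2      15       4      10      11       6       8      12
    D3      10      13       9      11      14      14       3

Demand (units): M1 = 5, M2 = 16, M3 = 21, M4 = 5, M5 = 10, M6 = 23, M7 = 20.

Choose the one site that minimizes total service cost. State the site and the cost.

Choose D2 only; total service cost 888.

With exactly 1 open, each client site uses its cheapest among the chosen.
{D2}: M1→D2 15·5=75, M2→D2 4·16=64, M3→D2 10·21=210, M4→D2 11·5=55, M5→D2 6·10=60, M6→D2 8·23=184, M7→D2 12·20=240. Service cost 888.
{D1}: service cost 982
{D3}: service cost 1024
Among all 3 size-1 choices, {D2} is lowest.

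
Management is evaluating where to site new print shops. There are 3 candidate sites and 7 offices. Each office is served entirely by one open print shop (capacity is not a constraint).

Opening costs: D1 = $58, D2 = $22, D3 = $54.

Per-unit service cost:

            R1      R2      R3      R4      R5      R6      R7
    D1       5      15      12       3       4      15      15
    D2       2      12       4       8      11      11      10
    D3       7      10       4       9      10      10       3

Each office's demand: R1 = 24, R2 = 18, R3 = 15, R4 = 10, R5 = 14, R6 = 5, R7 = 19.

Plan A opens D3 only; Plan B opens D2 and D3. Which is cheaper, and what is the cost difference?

Plan B is cheaper by 108.

Plan A: {D3}: R1→D3 7·24=168, R2→D3 10·18=180, R3→D3 4·15=60, R4→D3 9·10=90, R5→D3 10·14=140, R6→D3 10·5=50, R7→D3 3·19=57. Service 745; fixed 54; total 799.
Plan B: {D2, D3}: R1→D2 2·24=48, R2→D3 10·18=180, R3→D2 4·15=60, R4→D2 8·10=80, R5→D3 10·14=140, R6→D3 10·5=50, R7→D3 3·19=57. Service 615; fixed 76; total 691.
Difference: |799 − 691| = 108.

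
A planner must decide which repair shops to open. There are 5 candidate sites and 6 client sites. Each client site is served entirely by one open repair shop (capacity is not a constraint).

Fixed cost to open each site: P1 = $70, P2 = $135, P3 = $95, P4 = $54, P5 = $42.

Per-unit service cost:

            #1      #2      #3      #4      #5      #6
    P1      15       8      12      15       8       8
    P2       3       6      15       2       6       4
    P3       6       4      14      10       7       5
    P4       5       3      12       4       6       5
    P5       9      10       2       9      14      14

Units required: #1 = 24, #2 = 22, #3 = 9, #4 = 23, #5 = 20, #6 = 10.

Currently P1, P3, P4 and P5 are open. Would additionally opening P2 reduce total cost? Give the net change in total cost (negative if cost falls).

No — net change +31 (cost rises by 31).

Current service cost with {P1, P3, P4, P5}: 466.
Adding P2: each client site re-picks its cheapest; new service cost 362, saving 104.
Extra fixed cost: 135. Net change = 135 − 104 = 31.
(Totals: 727 → 758.)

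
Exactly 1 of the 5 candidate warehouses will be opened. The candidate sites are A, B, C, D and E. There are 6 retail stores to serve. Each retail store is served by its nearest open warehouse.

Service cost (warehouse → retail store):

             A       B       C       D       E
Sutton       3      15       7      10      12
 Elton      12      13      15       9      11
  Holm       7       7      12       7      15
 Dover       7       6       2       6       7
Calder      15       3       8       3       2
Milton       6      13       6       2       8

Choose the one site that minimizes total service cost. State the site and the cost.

With exactly 1 open, each retail store uses its cheapest among the chosen.
{D}: Sutton→D 10, Elton→D 9, Holm→D 7, Dover→D 6, Calder→D 3, Milton→D 2. Service cost 37.
{A}: service cost 50
{C}: service cost 50
Among all 5 size-1 choices, {D} is lowest.

Choose D only; total service cost 37.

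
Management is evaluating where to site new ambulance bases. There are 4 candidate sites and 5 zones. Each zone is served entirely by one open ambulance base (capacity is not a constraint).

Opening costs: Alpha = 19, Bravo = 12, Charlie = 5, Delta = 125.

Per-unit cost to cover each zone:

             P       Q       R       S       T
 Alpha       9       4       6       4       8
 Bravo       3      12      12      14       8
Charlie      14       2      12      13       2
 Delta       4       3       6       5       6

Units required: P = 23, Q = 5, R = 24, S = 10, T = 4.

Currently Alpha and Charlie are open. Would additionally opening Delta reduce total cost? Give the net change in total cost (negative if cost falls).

Current service cost with {Alpha, Charlie}: 409.
Adding Delta: each zone re-picks its cheapest; new service cost 294, saving 115.
Extra fixed cost: 125. Net change = 125 − 115 = 10.
(Totals: 433 → 443.)

No — net change +10 (cost rises by 10).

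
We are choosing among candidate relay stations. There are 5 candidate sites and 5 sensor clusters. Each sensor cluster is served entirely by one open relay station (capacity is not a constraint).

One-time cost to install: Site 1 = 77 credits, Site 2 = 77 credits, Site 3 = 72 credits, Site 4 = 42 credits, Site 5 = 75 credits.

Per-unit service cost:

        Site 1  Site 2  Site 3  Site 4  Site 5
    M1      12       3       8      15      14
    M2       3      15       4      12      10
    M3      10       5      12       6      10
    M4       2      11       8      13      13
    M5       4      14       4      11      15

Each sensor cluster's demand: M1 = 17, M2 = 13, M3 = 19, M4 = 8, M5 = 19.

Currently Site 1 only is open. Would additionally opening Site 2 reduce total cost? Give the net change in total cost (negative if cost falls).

Yes — net change −171 (cost falls by 171).

Current service cost with {Site 1}: 525.
Adding Site 2: each sensor cluster re-picks its cheapest; new service cost 277, saving 248.
Extra fixed cost: 77. Net change = 77 − 248 = -171.
(Totals: 602 → 431.)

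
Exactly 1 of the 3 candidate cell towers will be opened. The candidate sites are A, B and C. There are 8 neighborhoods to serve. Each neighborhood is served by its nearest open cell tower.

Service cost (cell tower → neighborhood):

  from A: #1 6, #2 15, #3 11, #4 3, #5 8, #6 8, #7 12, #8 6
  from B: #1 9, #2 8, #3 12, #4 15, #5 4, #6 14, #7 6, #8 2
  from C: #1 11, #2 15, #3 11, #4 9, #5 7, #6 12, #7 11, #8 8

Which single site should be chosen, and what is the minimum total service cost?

Choose A only; total service cost 69.

With exactly 1 open, each neighborhood uses its cheapest among the chosen.
{A}: #1→A 6, #2→A 15, #3→A 11, #4→A 3, #5→A 8, #6→A 8, #7→A 12, #8→A 6. Service cost 69.
{B}: service cost 70
{C}: service cost 84
Among all 3 size-1 choices, {A} is lowest.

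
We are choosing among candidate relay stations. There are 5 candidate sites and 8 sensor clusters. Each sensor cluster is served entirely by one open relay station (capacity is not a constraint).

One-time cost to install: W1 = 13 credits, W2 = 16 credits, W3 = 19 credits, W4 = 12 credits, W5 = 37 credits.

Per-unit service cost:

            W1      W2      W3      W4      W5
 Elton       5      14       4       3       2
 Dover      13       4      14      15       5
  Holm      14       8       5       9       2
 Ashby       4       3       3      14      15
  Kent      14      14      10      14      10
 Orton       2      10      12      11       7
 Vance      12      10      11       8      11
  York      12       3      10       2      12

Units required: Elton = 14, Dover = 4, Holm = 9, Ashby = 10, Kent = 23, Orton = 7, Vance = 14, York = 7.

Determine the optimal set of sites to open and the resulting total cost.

Open W1, W4 and W5; minimum total cost 538.

For any fixed open set, each sensor cluster goes to its cheapest open site; total = fixed + service.
{W1, W4, W5}: Elton→W5 2·14=28, Dover→W5 5·4=20, Holm→W5 2·9=18, Ashby→W1 4·10=40, Kent→W5 10·23=230, Orton→W1 2·7=14, Vance→W4 8·14=112, York→W4 2·7=14. Service 476; fixed 62; total 538.
{W1, W2, W4, W5}: Elton→W5 2·14=28, Dover→W2 4·4=16, Holm→W5 2·9=18, Ashby→W2 3·10=30, Kent→W5 10·23=230, Orton→W1 2·7=14, Vance→W4 8·14=112, York→W4 2·7=14. Service 462; fixed 78; total 540.
{W1, W3, W4, W5}: Elton→W5 2·14=28, Dover→W5 5·4=20, Holm→W5 2·9=18, Ashby→W3 3·10=30, Kent→W3 10·23=230, Orton→W1 2·7=14, Vance→W4 8·14=112, York→W4 2·7=14. Service 466; fixed 81; total 547.
{W1, W2, W3, W4, W5}: service 462 + fixed 97 = 559
No other subset beats 538.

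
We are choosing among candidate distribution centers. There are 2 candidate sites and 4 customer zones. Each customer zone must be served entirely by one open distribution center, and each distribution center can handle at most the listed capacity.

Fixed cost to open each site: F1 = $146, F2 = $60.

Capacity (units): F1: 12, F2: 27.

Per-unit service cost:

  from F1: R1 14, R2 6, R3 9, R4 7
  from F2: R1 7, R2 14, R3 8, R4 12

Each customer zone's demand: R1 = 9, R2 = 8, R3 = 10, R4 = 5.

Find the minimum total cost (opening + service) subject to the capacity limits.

Open {F1, F2}: R1→F2 7·9=63, R2→F1 6·8=48, R3→F2 8·10=80, R4→F2 12·5=60.
Loads: F1 carries 8/12, F2 carries 24/27. Service 251; fixed 206; total 457.
Next best feasible plan costs 496.

Minimum total cost: 457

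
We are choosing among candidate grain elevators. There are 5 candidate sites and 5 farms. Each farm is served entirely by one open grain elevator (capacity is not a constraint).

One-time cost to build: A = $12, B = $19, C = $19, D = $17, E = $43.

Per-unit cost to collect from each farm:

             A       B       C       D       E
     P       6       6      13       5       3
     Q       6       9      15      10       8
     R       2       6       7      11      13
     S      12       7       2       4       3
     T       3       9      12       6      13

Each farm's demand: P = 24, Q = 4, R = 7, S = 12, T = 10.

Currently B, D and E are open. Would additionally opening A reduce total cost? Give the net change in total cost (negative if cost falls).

Current service cost with {B, D, E}: 242.
Adding A: each farm re-picks its cheapest; new service cost 176, saving 66.
Extra fixed cost: 12. Net change = 12 − 66 = -54.
(Totals: 321 → 267.)

Yes — net change −54 (cost falls by 54).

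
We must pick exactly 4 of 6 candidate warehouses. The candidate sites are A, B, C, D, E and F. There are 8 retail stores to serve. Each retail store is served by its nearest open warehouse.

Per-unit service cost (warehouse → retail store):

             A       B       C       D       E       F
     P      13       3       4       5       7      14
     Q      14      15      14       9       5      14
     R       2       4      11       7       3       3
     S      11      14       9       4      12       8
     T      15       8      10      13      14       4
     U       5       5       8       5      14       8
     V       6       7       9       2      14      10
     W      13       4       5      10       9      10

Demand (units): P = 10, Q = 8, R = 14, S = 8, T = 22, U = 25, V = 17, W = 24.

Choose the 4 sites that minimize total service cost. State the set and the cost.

With exactly 4 open, each retail store uses its cheapest among the chosen.
{B, D, E, F}: P→B 3·10=30, Q→E 5·8=40, R→E 3·14=42, S→D 4·8=32, T→F 4·22=88, U→B 5·25=125, V→D 2·17=34, W→B 4·24=96. Service cost 487.
{A, B, D, F}: service cost 505
{B, C, D, F}: service cost 519
Among all 15 size-4 choices, {B, D, E, F} is lowest.

Choose B, D, E and F; total service cost 487.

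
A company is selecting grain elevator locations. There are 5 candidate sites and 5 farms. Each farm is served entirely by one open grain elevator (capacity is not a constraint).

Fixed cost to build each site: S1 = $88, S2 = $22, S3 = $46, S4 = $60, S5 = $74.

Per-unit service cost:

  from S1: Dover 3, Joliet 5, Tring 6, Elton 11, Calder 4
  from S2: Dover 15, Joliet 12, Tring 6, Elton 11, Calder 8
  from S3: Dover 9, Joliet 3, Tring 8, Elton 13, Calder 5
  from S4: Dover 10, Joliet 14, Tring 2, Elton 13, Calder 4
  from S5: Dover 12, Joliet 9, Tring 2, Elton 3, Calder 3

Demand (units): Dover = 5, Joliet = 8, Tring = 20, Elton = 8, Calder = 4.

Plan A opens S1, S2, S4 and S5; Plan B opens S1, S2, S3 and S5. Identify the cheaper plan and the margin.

Plan A: {S1, S2, S4, S5}: Dover→S1 3·5=15, Joliet→S1 5·8=40, Tring→S4 2·20=40, Elton→S5 3·8=24, Calder→S5 3·4=12. Service 131; fixed 244; total 375.
Plan B: {S1, S2, S3, S5}: Dover→S1 3·5=15, Joliet→S3 3·8=24, Tring→S5 2·20=40, Elton→S5 3·8=24, Calder→S5 3·4=12. Service 115; fixed 230; total 345.
Difference: |375 − 345| = 30.

Plan B is cheaper by 30.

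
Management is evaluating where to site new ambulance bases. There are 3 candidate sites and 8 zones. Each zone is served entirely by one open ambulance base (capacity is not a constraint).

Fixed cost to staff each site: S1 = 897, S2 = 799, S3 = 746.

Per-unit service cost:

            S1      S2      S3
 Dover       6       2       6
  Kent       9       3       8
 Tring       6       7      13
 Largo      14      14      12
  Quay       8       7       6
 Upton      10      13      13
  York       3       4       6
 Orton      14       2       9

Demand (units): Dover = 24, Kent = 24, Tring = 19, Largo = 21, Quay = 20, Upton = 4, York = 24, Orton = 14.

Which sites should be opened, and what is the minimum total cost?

For any fixed open set, each zone goes to its cheapest open site; total = fixed + service.
{S2}: Dover→S2 2·24=48, Kent→S2 3·24=72, Tring→S2 7·19=133, Largo→S2 14·21=294, Quay→S2 7·20=140, Upton→S2 13·4=52, York→S2 4·24=96, Orton→S2 2·14=28. Service 863; fixed 799; total 1662.
{S3}: Dover→S3 6·24=144, Kent→S3 8·24=192, Tring→S3 13·19=247, Largo→S3 12·21=252, Quay→S3 6·20=120, Upton→S3 13·4=52, York→S3 6·24=144, Orton→S3 9·14=126. Service 1277; fixed 746; total 2023.
{S1}: Dover→S1 6·24=144, Kent→S1 9·24=216, Tring→S1 6·19=114, Largo→S1 14·21=294, Quay→S1 8·20=160, Upton→S1 10·4=40, York→S1 3·24=72, Orton→S1 14·14=196. Service 1236; fixed 897; total 2133.
{S1, S2, S3}: Dover→S2 2·24=48, Kent→S2 3·24=72, Tring→S1 6·19=114, Largo→S3 12·21=252, Quay→S3 6·20=120, Upton→S1 10·4=40, York→S1 3·24=72, Orton→S2 2·14=28. Service 746; fixed 2442; total 3188.
No other subset beats 1662.

Open S2 only; minimum total cost 1662.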